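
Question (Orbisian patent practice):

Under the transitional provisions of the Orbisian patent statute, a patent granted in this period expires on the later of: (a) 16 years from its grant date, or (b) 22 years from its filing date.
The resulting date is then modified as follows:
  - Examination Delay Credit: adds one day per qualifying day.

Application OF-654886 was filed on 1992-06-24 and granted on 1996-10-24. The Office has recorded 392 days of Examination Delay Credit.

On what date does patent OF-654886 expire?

2015-07-21

(a) grant + 16 years → 24 October 2012.
(b) filing + 22 years → 24 June 2014.
Later of the two: 24 June 2014.
Examination Delay Credit: +392 days → 21 July 2015.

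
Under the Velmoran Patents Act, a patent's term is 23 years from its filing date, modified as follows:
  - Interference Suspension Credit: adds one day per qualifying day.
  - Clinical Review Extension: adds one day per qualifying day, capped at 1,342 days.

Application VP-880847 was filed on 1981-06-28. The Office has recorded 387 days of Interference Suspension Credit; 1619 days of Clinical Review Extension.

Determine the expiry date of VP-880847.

2009-03-23

Base term: filing date + 23 years → 28 June 2004.
Interference Suspension Credit: +387 days → 20 July 2005.
Clinical Review Extension: 1619 days claimed exceeds the 1342-day cap, so +1342 days → 23 March 2009.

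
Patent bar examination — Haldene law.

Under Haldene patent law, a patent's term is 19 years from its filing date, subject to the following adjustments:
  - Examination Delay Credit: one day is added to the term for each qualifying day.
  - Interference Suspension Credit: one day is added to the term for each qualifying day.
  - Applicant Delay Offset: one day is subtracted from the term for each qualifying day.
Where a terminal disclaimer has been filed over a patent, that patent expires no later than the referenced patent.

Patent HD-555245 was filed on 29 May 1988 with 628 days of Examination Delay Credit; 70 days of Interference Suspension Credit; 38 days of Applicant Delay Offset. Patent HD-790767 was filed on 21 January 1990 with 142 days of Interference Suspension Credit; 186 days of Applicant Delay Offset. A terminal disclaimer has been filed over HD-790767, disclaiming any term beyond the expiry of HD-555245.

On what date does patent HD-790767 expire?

December 8, 2008

Natural term of HD-790767:
  Base: filing + 19 years → 21 January 2009.
  Interference Suspension Credit: +142 days → 12 June 2009.
  Applicant Delay Offset: −186 days → 8 December 2008.
Expiry of referenced patent HD-555245:
  Base: filing + 19 years → 29 May 2007.
  Examination Delay Credit: +628 days → 15 February 2009.
  Interference Suspension Credit: +70 days → 26 April 2009.
  Applicant Delay Offset: −38 days → 19 March 2009.
Terminal disclaimer: HD-790767 expires on the earlier of 8 December 2008 and 19 March 2009.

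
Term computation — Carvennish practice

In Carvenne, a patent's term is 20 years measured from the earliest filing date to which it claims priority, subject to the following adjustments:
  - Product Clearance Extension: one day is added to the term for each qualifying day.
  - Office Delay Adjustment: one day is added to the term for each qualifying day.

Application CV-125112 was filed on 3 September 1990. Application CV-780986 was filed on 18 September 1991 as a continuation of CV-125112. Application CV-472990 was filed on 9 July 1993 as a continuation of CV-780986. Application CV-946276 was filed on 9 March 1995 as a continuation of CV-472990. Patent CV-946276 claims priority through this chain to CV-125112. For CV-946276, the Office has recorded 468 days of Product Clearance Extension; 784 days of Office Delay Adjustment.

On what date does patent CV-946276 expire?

Earliest priority filing: 3 September 1990.
Base term: 3 September 1990 + 20 years → 3 September 2010.
Product Clearance Extension: +468 days → 15 December 2011.
Office Delay Adjustment: +784 days → 6 February 2014.

February 6, 2014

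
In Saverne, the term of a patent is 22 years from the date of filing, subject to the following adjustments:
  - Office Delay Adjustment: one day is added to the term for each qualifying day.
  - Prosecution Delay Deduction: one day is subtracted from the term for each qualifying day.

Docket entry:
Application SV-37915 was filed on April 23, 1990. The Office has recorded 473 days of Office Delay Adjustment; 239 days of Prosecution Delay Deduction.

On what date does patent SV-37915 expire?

Base term: filing date + 22 years → 23 April 2012.
Office Delay Adjustment: +473 days → 9 August 2013.
Prosecution Delay Deduction: −239 days → 13 December 2012.

2012-12-13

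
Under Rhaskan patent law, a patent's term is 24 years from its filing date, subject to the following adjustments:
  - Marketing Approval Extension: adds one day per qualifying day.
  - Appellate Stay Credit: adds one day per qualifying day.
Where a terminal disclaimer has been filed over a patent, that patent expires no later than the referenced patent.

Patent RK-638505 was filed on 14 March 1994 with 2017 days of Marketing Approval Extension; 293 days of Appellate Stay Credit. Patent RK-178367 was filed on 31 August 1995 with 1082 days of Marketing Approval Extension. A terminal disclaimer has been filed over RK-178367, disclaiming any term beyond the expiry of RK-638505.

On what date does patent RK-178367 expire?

Natural term of RK-178367:
  Base: filing + 24 years → 31 August 2019.
  Marketing Approval Extension: +1082 days → 17 August 2022.
Expiry of referenced patent RK-638505:
  Base: filing + 24 years → 14 March 2018.
  Marketing Approval Extension: +2017 days → 21 September 2023.
  Appellate Stay Credit: +293 days → 10 July 2024.
Terminal disclaimer: RK-178367 expires on the earlier of 17 August 2022 and 10 July 2024.

August 17, 2022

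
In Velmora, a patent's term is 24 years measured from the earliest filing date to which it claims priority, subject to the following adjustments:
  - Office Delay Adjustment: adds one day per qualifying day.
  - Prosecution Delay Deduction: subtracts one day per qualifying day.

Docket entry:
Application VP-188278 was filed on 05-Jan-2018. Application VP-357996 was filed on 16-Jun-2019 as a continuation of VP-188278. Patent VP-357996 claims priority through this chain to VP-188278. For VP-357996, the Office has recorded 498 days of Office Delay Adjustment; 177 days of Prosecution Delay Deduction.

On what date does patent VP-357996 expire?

November 22, 2042

Earliest priority filing: 5 January 2018.
Base term: 5 January 2018 + 24 years → 5 January 2042.
Office Delay Adjustment: +498 days → 18 May 2043.
Prosecution Delay Deduction: −177 days → 22 November 2042.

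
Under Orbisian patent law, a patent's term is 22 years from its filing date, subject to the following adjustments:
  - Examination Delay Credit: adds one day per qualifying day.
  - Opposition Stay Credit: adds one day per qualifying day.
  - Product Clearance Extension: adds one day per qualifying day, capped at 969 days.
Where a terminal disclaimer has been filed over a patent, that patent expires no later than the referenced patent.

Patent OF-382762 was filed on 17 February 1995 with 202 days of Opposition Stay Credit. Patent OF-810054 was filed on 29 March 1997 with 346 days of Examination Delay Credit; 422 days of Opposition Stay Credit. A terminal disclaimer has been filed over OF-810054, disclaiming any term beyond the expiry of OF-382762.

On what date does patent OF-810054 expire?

Natural term of OF-810054:
  Base: filing + 22 years → 29 March 2019.
  Examination Delay Credit: +346 days → 9 March 2020.
  Opposition Stay Credit: +422 days → 5 May 2021.
Expiry of referenced patent OF-382762:
  Base: filing + 22 years → 17 February 2017.
  Opposition Stay Credit: +202 days → 7 September 2017.
Terminal disclaimer: OF-810054 expires on the earlier of 5 May 2021 and 7 September 2017.

September 7, 2017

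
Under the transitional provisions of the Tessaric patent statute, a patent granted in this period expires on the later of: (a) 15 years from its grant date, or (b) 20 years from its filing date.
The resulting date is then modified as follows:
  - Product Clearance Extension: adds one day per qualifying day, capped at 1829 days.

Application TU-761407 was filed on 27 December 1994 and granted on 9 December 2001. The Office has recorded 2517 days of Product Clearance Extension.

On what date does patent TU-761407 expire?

2021-12-12

(a) grant + 15 years → 9 December 2016.
(b) filing + 20 years → 27 December 2014.
Later of the two: 9 December 2016.
Product Clearance Extension: 2517 days claimed exceeds the 1829-day cap, so +1829 days → 12 December 2021.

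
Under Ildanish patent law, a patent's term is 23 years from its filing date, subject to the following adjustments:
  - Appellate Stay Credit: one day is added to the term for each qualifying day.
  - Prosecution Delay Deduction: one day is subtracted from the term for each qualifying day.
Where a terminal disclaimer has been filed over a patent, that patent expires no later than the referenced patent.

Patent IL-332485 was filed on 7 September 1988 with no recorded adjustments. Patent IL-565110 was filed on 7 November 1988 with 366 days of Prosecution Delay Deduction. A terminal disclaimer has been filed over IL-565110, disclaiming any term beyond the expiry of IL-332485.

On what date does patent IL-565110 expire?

Natural term of IL-565110:
  Base: filing + 23 years → 7 November 2011.
  Prosecution Delay Deduction: −366 days → 6 November 2010.
Expiry of referenced patent IL-332485:
  Base: filing + 23 years → 7 September 2011.
Terminal disclaimer: IL-565110 expires on the earlier of 6 November 2010 and 7 September 2011.

2010-11-06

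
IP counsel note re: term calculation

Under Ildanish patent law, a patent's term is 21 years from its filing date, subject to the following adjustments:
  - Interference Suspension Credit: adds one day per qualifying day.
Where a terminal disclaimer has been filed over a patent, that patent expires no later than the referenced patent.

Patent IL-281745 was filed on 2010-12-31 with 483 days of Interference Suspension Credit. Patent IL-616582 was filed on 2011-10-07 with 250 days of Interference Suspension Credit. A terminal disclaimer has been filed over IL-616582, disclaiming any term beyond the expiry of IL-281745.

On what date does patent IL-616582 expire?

2033-04-27

Natural term of IL-616582:
  Base: filing + 21 years → 7 October 2032.
  Interference Suspension Credit: +250 days → 14 June 2033.
Expiry of referenced patent IL-281745:
  Base: filing + 21 years → 31 December 2031.
  Interference Suspension Credit: +483 days → 27 April 2033.
Terminal disclaimer: IL-616582 expires on the earlier of 14 June 2033 and 27 April 2033.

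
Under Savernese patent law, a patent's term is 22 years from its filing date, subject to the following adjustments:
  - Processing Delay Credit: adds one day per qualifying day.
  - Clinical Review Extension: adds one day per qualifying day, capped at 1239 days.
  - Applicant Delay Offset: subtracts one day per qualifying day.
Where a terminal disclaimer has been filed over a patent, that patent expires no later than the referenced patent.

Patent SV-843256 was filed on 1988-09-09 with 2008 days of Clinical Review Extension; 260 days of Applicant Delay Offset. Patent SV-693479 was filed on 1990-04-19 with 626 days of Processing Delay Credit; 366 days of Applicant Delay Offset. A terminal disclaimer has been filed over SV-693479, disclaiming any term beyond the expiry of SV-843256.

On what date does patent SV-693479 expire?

Natural term of SV-693479:
  Base: filing + 22 years → 19 April 2012.
  Processing Delay Credit: +626 days → 5 January 2014.
  Applicant Delay Offset: −366 days → 4 January 2013.
Expiry of referenced patent SV-843256:
  Base: filing + 22 years → 9 September 2010.
  Clinical Review Extension: 2008 days claimed exceeds the 1239-day cap, so +1239 days → 30 January 2014.
  Applicant Delay Offset: −260 days → 15 May 2013.
Terminal disclaimer: SV-693479 expires on the earlier of 4 January 2013 and 15 May 2013.

2013-01-04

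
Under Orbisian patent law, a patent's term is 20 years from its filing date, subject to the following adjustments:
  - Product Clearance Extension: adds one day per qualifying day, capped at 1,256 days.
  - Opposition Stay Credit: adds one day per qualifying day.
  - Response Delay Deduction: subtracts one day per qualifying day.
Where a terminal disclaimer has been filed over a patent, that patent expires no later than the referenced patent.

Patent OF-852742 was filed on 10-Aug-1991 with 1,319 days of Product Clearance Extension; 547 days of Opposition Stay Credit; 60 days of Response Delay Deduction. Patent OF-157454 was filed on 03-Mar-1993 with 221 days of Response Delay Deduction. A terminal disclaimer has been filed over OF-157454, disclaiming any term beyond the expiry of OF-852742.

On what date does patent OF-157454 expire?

Natural term of OF-157454:
  Base: filing + 20 years → 3 March 2013.
  Response Delay Deduction: −221 days → 25 July 2012.
Expiry of referenced patent OF-852742:
  Base: filing + 20 years → 10 August 2011.
  Product Clearance Extension: 1319 days claimed exceeds the 1256-day cap, so +1256 days → 17 January 2015.
  Opposition Stay Credit: +547 days → 17 July 2016.
  Response Delay Deduction: −60 days → 18 May 2016.
Terminal disclaimer: OF-157454 expires on the earlier of 25 July 2012 and 18 May 2016.

2012-07-25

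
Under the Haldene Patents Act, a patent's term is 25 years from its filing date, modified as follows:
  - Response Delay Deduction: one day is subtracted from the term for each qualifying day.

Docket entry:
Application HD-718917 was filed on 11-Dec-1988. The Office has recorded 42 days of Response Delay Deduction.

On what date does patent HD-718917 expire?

2013-10-30

Base term: filing date + 25 years → 11 December 2013.
Response Delay Deduction: −42 days → 30 October 2013.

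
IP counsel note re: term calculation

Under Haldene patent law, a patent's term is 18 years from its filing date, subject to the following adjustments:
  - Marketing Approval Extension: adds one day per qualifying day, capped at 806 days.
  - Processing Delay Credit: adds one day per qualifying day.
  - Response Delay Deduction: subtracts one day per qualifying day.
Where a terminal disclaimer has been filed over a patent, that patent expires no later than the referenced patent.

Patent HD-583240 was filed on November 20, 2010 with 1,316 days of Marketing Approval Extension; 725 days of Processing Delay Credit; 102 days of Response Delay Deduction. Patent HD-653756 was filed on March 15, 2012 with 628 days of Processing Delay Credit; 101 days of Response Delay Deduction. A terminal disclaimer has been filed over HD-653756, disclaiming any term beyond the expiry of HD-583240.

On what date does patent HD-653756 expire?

Natural term of HD-653756:
  Base: filing + 18 years → 15 March 2030.
  Processing Delay Credit: +628 days → 3 December 2031.
  Response Delay Deduction: −101 days → 24 August 2031.
Expiry of referenced patent HD-583240:
  Base: filing + 18 years → 20 November 2028.
  Marketing Approval Extension: 1316 days claimed exceeds the 806-day cap, so +806 days → 4 February 2031.
  Processing Delay Credit: +725 days → 29 January 2033.
  Response Delay Deduction: −102 days → 19 October 2032.
Terminal disclaimer: HD-653756 expires on the earlier of 24 August 2031 and 19 October 2032.

2031-08-24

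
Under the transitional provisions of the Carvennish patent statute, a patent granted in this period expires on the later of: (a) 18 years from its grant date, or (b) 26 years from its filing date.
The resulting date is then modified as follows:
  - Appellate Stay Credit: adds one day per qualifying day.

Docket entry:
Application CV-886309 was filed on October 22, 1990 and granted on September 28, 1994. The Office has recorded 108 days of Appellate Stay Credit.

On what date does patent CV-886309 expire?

(a) grant + 18 years → 28 September 2012.
(b) filing + 26 years → 22 October 2016.
Later of the two: 22 October 2016.
Appellate Stay Credit: +108 days → 7 February 2017.

2017-02-07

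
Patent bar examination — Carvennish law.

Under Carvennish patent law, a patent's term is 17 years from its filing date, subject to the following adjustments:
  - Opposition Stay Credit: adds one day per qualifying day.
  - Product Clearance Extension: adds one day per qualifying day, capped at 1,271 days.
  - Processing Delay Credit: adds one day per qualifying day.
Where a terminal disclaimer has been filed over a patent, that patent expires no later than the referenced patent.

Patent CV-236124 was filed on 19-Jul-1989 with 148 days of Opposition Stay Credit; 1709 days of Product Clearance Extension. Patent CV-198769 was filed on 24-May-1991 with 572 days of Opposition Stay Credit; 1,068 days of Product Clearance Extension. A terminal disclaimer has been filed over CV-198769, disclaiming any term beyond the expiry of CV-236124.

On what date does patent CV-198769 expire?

Natural term of CV-198769:
  Base: filing + 17 years → 24 May 2008.
  Opposition Stay Credit: +572 days → 17 December 2009.
  Product Clearance Extension: 1068 days (within the 1271-day cap) → +1068 days → 19 November 2012.
Expiry of referenced patent CV-236124:
  Base: filing + 17 years → 19 July 2006.
  Opposition Stay Credit: +148 days → 14 December 2006.
  Product Clearance Extension: 1709 days claimed exceeds the 1271-day cap, so +1271 days → 7 June 2010.
Terminal disclaimer: CV-198769 expires on the earlier of 19 November 2012 and 7 June 2010.

June 7, 2010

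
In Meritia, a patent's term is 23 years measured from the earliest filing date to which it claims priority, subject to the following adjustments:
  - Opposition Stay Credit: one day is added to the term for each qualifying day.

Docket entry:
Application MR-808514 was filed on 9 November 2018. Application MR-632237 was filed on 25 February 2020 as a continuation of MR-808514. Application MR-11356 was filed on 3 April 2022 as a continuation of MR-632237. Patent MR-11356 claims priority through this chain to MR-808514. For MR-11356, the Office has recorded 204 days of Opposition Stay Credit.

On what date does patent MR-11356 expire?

Earliest priority filing: 9 November 2018.
Base term: 9 November 2018 + 23 years → 9 November 2041.
Opposition Stay Credit: +204 days → 1 June 2042.

2042-06-01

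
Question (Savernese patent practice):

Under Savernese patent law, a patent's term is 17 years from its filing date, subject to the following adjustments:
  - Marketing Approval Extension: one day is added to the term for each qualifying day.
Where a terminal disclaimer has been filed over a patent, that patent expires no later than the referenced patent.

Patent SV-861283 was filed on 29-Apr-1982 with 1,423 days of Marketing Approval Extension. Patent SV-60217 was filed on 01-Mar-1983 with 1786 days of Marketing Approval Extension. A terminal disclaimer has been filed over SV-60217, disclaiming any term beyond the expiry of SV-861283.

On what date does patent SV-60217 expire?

2003-03-22

Natural term of SV-60217:
  Base: filing + 17 years → 1 March 2000.
  Marketing Approval Extension: +1786 days → 20 January 2005.
Expiry of referenced patent SV-861283:
  Base: filing + 17 years → 29 April 1999.
  Marketing Approval Extension: +1423 days → 22 March 2003.
Terminal disclaimer: SV-60217 expires on the earlier of 20 January 2005 and 22 March 2003.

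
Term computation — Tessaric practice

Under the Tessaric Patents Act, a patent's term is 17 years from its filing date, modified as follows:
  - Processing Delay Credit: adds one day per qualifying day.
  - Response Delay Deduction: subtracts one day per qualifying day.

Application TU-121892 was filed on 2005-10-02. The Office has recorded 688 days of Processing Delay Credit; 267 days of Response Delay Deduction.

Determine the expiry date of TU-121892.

2023-11-27

Base term: filing date + 17 years → 2 October 2022.
Processing Delay Credit: +688 days → 20 August 2024.
Response Delay Deduction: −267 days → 27 November 2023.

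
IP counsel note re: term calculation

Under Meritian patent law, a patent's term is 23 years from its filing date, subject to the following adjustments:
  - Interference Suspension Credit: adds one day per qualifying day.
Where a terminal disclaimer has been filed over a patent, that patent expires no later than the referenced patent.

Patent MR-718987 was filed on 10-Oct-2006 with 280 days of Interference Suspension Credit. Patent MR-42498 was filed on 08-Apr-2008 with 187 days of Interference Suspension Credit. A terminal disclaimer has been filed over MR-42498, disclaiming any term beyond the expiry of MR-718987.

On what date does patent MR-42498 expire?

Natural term of MR-42498:
  Base: filing + 23 years → 8 April 2031.
  Interference Suspension Credit: +187 days → 12 October 2031.
Expiry of referenced patent MR-718987:
  Base: filing + 23 years → 10 October 2029.
  Interference Suspension Credit: +280 days → 17 July 2030.
Terminal disclaimer: MR-42498 expires on the earlier of 12 October 2031 and 17 July 2030.

2030-07-17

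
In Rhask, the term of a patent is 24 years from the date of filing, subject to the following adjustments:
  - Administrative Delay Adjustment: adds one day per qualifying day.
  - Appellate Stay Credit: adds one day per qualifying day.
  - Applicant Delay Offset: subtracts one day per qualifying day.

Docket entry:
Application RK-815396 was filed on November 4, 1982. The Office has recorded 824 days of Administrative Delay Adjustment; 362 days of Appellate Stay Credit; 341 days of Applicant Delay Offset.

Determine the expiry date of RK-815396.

Base term: filing date + 24 years → 4 November 2006.
Administrative Delay Adjustment: +824 days → 5 February 2009.
Appellate Stay Credit: +362 days → 2 February 2010.
Applicant Delay Offset: −341 days → 26 February 2009.

February 26, 2009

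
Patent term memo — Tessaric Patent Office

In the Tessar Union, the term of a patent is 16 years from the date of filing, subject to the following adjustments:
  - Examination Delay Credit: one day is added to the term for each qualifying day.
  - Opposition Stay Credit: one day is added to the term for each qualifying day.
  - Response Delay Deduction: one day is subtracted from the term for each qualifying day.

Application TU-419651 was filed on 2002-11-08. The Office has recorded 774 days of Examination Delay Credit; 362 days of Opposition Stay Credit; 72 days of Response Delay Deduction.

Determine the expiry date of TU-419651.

Base term: filing date + 16 years → 8 November 2018.
Examination Delay Credit: +774 days → 21 December 2020.
Opposition Stay Credit: +362 days → 18 December 2021.
Response Delay Deduction: −72 days → 7 October 2021.

2021-10-07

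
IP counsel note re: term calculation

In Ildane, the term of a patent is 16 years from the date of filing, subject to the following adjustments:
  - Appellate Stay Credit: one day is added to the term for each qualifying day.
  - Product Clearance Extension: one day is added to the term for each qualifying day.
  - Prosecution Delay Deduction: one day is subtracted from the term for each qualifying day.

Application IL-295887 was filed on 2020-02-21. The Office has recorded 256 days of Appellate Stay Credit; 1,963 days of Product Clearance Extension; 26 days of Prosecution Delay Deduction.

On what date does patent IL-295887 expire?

Base term: filing date + 16 years → 21 February 2036.
Appellate Stay Credit: +256 days → 3 November 2036.
Product Clearance Extension: +1963 days → 20 March 2042.
Prosecution Delay Deduction: −26 days → 22 February 2042.

2042-02-22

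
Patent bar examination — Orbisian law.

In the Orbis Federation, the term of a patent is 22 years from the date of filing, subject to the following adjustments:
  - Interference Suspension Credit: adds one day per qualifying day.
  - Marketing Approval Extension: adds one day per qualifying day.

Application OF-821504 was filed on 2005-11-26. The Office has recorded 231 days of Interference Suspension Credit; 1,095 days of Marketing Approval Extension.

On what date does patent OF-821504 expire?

July 14, 2031

Base term: filing date + 22 years → 26 November 2027.
Interference Suspension Credit: +231 days → 14 July 2028.
Marketing Approval Extension: +1095 days → 14 July 2031.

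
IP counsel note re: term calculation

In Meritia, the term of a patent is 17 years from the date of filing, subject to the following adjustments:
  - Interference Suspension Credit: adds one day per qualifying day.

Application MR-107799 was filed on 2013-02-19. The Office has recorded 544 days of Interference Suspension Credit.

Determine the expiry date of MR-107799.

Base term: filing date + 17 years → 19 February 2030.
Interference Suspension Credit: +544 days → 17 August 2031.

2031-08-17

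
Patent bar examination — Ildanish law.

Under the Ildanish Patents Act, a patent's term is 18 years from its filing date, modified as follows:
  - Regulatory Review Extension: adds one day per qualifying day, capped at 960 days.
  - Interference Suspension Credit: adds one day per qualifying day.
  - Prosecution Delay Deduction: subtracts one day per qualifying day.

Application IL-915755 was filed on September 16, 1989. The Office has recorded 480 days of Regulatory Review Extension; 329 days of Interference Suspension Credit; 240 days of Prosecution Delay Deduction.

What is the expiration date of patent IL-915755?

Base term: filing date + 18 years → 16 September 2007.
Regulatory Review Extension: 480 days (within the 960-day cap) → +480 days → 8 January 2009.
Interference Suspension Credit: +329 days → 3 December 2009.
Prosecution Delay Deduction: −240 days → 7 April 2009.

April 7, 2009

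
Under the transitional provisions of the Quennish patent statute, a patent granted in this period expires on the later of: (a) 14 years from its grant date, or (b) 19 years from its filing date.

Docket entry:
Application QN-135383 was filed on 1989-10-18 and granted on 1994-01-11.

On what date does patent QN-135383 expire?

(a) grant + 14 years → 11 January 2008.
(b) filing + 19 years → 18 October 2008.
Later of the two: 18 October 2008.

October 18, 2008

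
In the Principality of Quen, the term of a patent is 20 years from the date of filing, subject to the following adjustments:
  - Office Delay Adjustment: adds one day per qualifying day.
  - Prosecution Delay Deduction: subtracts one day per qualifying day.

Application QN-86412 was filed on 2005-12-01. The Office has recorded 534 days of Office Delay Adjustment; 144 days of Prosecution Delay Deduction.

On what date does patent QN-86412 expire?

2026-12-26

Base term: filing date + 20 years → 1 December 2025.
Office Delay Adjustment: +534 days → 19 May 2027.
Prosecution Delay Deduction: −144 days → 26 December 2026.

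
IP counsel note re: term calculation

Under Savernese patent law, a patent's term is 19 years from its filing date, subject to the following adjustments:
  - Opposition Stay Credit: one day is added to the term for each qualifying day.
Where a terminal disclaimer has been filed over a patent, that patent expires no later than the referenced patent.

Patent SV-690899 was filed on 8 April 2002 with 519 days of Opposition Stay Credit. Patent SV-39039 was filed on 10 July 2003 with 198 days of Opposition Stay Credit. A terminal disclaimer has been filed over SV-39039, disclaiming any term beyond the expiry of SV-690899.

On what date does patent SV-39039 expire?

Natural term of SV-39039:
  Base: filing + 19 years → 10 July 2022.
  Opposition Stay Credit: +198 days → 24 January 2023.
Expiry of referenced patent SV-690899:
  Base: filing + 19 years → 8 April 2021.
  Opposition Stay Credit: +519 days → 9 September 2022.
Terminal disclaimer: SV-39039 expires on the earlier of 24 January 2023 and 9 September 2022.

September 9, 2022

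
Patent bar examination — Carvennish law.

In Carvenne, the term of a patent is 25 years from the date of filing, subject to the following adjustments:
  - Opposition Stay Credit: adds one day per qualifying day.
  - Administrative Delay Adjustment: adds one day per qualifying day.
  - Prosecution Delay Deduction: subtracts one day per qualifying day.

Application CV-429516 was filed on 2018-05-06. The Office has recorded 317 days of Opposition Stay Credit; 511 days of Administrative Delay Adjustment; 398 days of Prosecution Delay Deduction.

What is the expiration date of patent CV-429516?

2044-07-09

Base term: filing date + 25 years → 6 May 2043.
Opposition Stay Credit: +317 days → 18 March 2044.
Administrative Delay Adjustment: +511 days → 11 August 2045.
Prosecution Delay Deduction: −398 days → 9 July 2044.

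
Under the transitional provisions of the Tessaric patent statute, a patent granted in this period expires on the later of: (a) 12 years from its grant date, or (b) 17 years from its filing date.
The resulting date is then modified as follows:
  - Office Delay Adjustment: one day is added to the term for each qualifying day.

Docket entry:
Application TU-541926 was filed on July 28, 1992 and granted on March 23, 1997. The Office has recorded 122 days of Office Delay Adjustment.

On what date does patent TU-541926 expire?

(a) grant + 12 years → 23 March 2009.
(b) filing + 17 years → 28 July 2009.
Later of the two: 28 July 2009.
Office Delay Adjustment: +122 days → 27 November 2009.

2009-11-27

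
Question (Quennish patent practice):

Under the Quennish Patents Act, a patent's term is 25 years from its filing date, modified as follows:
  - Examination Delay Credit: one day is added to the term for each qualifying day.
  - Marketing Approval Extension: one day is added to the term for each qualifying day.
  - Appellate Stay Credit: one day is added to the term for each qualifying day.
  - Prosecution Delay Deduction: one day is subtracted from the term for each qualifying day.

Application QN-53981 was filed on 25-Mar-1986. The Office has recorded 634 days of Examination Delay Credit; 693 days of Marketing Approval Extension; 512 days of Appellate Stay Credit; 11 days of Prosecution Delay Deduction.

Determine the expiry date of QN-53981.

Base term: filing date + 25 years → 25 March 2011.
Examination Delay Credit: +634 days → 18 December 2012.
Marketing Approval Extension: +693 days → 11 November 2014.
Appellate Stay Credit: +512 days → 6 April 2016.
Prosecution Delay Deduction: −11 days → 26 March 2016.

March 26, 2016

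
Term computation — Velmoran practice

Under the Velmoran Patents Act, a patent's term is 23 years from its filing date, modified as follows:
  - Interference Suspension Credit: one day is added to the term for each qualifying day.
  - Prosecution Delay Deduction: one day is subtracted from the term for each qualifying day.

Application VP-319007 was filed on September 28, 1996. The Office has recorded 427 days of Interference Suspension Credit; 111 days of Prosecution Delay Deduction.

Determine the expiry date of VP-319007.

2020-08-09

Base term: filing date + 23 years → 28 September 2019.
Interference Suspension Credit: +427 days → 28 November 2020.
Prosecution Delay Deduction: −111 days → 9 August 2020.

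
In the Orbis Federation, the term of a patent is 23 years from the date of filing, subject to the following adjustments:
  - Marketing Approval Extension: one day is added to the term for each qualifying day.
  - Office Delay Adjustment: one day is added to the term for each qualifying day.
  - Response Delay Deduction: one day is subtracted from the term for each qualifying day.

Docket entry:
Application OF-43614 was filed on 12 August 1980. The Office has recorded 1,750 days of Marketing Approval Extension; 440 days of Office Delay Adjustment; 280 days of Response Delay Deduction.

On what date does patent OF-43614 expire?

Base term: filing date + 23 years → 12 August 2003.
Marketing Approval Extension: +1750 days → 27 May 2008.
Office Delay Adjustment: +440 days → 10 August 2009.
Response Delay Deduction: −280 days → 3 November 2008.

November 3, 2008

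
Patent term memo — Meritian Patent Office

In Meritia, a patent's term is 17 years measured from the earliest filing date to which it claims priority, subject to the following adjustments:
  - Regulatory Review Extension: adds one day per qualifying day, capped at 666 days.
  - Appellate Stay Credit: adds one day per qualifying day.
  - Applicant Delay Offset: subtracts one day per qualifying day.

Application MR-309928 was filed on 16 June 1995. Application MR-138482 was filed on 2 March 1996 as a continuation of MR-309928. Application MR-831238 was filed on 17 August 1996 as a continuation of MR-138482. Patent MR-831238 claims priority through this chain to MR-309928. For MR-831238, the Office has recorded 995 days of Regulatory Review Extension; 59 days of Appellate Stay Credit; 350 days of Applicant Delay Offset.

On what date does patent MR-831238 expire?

Earliest priority filing: 16 June 1995.
Base term: 16 June 1995 + 17 years → 16 June 2012.
Regulatory Review Extension: 995 days claimed exceeds the 666-day cap, so +666 days → 13 April 2014.
Appellate Stay Credit: +59 days → 11 June 2014.
Applicant Delay Offset: −350 days → 26 June 2013.

2013-06-26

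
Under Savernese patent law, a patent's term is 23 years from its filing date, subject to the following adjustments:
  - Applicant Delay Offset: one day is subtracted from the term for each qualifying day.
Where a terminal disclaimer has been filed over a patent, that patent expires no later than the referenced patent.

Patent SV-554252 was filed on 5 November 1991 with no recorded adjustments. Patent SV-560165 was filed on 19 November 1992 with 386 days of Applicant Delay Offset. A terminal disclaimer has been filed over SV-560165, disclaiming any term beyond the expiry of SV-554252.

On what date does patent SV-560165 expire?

October 29, 2014

Natural term of SV-560165:
  Base: filing + 23 years → 19 November 2015.
  Applicant Delay Offset: −386 days → 29 October 2014.
Expiry of referenced patent SV-554252:
  Base: filing + 23 years → 5 November 2014.
Terminal disclaimer: SV-560165 expires on the earlier of 29 October 2014 and 5 November 2014.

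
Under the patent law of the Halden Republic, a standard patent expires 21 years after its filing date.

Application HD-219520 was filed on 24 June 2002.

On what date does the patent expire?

Filing date + 21 years → 24 June 2023.

June 24, 2023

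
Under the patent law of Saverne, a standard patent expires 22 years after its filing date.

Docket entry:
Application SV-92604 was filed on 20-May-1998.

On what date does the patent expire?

2020-05-20

Filing date + 22 years → 20 May 2020.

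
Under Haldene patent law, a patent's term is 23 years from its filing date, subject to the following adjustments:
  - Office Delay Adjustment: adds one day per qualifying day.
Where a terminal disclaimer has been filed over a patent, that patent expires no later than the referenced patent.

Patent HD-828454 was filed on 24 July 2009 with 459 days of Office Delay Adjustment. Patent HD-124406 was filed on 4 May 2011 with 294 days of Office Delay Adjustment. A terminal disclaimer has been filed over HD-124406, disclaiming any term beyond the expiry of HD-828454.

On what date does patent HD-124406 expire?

October 26, 2033

Natural term of HD-124406:
  Base: filing + 23 years → 4 May 2034.
  Office Delay Adjustment: +294 days → 22 February 2035.
Expiry of referenced patent HD-828454:
  Base: filing + 23 years → 24 July 2032.
  Office Delay Adjustment: +459 days → 26 October 2033.
Terminal disclaimer: HD-124406 expires on the earlier of 22 February 2035 and 26 October 2033.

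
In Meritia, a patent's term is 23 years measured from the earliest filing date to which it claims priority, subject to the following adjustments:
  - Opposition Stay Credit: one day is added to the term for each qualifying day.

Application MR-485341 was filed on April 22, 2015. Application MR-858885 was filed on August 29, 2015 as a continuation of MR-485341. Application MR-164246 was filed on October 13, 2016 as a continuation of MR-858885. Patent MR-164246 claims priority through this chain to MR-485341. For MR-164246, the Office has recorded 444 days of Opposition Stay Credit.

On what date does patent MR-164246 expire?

July 10, 2039

Earliest priority filing: 22 April 2015.
Base term: 22 April 2015 + 23 years → 22 April 2038.
Opposition Stay Credit: +444 days → 10 July 2039.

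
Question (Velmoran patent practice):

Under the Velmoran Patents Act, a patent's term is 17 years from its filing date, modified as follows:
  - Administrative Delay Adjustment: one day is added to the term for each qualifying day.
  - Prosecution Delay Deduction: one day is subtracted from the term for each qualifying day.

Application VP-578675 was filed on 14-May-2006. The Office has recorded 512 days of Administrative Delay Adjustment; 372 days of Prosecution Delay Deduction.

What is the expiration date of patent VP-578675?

October 1, 2023

Base term: filing date + 17 years → 14 May 2023.
Administrative Delay Adjustment: +512 days → 7 October 2024.
Prosecution Delay Deduction: −372 days → 1 October 2023.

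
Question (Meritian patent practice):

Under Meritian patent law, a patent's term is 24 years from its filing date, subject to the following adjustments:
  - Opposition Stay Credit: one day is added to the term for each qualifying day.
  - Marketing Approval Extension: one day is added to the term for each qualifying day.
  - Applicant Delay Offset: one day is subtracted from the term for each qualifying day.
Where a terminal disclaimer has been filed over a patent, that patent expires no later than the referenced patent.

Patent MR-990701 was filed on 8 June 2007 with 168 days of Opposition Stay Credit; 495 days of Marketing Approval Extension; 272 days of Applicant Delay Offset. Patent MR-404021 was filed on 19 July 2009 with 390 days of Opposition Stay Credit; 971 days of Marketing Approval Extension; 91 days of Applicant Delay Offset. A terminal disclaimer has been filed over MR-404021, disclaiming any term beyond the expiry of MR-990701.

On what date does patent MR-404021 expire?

2032-07-03

Natural term of MR-404021:
  Base: filing + 24 years → 19 July 2033.
  Opposition Stay Credit: +390 days → 13 August 2034.
  Marketing Approval Extension: +971 days → 10 April 2037.
  Applicant Delay Offset: −91 days → 9 January 2037.
Expiry of referenced patent MR-990701:
  Base: filing + 24 years → 8 June 2031.
  Opposition Stay Credit: +168 days → 23 November 2031.
  Marketing Approval Extension: +495 days → 1 April 2033.
  Applicant Delay Offset: −272 days → 3 July 2032.
Terminal disclaimer: MR-404021 expires on the earlier of 9 January 2037 and 3 July 2032.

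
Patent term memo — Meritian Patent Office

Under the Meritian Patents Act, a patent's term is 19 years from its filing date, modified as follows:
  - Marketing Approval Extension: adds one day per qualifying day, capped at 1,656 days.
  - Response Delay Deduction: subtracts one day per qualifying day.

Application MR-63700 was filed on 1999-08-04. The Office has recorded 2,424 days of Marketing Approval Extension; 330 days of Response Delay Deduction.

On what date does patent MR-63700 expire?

March 22, 2022

Base term: filing date + 19 years → 4 August 2018.
Marketing Approval Extension: 2424 days claimed exceeds the 1656-day cap, so +1656 days → 15 February 2023.
Response Delay Deduction: −330 days → 22 March 2022.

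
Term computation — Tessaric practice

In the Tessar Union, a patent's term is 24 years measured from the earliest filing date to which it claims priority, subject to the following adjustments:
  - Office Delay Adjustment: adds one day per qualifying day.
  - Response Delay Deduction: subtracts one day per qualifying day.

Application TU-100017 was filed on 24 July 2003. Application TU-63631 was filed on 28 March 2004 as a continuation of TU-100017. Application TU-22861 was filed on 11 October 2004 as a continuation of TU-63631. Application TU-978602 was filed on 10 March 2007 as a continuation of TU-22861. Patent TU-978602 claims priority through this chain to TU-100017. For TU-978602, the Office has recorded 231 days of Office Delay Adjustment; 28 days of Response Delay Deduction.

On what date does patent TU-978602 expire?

2028-02-12

Earliest priority filing: 24 July 2003.
Base term: 24 July 2003 + 24 years → 24 July 2027.
Office Delay Adjustment: +231 days → 11 March 2028.
Response Delay Deduction: −28 days → 12 February 2028.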